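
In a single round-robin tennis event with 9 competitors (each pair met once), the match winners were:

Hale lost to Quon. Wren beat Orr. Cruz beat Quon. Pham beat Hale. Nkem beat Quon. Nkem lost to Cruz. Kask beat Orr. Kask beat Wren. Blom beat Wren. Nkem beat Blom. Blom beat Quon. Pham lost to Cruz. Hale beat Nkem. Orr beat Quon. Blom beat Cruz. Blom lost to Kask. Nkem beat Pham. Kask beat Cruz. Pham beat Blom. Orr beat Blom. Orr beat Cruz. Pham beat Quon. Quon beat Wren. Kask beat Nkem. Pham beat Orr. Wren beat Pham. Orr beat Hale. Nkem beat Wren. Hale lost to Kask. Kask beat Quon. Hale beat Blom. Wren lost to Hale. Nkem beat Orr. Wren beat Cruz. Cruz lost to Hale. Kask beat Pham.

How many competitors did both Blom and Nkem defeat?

2

Blom beat: Cruz, Quon, Wren.
Nkem beat: Blom, Orr, Pham, Quon, Wren.
Both beat: Quon, Wren — 2.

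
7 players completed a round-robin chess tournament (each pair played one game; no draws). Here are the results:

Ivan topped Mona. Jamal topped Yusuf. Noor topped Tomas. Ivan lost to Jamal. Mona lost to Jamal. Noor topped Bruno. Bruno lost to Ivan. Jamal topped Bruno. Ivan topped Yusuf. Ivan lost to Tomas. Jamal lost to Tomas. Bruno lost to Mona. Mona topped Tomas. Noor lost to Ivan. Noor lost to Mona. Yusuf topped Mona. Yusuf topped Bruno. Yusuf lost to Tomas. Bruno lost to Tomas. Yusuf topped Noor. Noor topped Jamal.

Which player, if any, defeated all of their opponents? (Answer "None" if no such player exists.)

None

Highest win total is Tomas with 4 (out of 6 possible).
Tomas lost to Mona, Noor, so no player went undefeated.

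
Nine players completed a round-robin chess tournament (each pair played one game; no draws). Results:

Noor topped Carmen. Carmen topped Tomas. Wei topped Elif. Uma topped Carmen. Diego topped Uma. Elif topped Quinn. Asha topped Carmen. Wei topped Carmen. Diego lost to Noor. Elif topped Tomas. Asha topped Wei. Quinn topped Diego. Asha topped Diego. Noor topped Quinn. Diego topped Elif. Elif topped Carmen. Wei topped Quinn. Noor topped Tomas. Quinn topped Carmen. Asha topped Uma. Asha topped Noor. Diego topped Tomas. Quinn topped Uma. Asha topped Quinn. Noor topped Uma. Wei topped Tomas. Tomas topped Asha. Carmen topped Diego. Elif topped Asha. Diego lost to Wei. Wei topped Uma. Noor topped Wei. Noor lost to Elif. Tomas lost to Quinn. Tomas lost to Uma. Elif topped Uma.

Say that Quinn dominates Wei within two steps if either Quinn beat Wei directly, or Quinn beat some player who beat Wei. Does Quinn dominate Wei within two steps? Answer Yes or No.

Quinn did not beat Wei directly.
Quinn beat Diego, Tomas, Uma, Carmen, but each of them lost to Wei. No two-step path.

No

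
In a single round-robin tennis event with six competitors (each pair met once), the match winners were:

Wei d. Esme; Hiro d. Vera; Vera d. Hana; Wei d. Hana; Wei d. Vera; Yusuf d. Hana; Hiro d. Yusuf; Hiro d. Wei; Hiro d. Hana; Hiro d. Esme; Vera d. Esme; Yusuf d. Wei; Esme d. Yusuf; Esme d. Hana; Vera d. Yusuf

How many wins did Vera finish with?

Vera's results: beat Esme, Hana, Yusuf; lost to Wei, Hiro.
That is 3 wins.

3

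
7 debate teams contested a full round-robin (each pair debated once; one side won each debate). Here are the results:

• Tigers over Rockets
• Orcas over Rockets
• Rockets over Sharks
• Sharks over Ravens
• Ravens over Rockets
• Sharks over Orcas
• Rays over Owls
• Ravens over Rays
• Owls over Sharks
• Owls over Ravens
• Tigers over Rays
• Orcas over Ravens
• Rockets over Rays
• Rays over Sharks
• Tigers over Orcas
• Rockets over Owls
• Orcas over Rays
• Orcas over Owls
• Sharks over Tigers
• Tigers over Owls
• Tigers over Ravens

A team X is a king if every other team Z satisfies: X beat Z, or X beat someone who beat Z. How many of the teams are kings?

4

Rockets reaches everyone (king).
Owls reaches everyone (king).
Ravens cannot reach Tigers, Orcas in two steps.
Tigers reaches everyone (king).
Rays cannot reach Rockets in two steps.
Sharks reaches everyone (king).
Orcas cannot reach Tigers in two steps.
Kings: Rockets, Owls, Tigers, Sharks — 4.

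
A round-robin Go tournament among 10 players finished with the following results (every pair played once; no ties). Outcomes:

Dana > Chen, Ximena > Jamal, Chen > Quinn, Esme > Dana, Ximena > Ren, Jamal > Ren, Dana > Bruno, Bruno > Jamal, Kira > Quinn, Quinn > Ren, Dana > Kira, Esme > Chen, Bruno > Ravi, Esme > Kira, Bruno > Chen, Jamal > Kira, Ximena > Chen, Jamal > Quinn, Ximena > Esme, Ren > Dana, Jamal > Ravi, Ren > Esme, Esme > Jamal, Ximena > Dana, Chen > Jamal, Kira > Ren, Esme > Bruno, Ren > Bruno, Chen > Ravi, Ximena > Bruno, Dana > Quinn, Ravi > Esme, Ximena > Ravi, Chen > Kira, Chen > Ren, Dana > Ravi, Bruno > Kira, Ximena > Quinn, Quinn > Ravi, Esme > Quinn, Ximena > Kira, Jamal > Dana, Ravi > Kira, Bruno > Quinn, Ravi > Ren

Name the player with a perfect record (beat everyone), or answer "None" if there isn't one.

Ximena

Ximena has 9 wins out of 9 opponents — a perfect record.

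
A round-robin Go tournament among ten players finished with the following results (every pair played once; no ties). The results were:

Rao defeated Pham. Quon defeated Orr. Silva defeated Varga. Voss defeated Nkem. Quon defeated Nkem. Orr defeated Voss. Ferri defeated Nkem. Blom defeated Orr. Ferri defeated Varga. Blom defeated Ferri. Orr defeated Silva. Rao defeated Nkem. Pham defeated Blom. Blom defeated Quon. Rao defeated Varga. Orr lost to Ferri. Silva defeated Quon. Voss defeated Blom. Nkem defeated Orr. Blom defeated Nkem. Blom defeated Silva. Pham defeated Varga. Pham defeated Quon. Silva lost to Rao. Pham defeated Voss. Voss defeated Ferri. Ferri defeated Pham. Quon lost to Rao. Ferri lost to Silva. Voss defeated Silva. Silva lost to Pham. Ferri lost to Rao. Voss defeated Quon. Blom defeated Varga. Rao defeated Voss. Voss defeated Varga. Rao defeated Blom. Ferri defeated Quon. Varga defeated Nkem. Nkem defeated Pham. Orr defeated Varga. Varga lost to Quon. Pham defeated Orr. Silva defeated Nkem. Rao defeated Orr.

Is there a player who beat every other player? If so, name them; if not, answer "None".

Rao has 9 wins out of 9 opponents — a perfect record.

Rao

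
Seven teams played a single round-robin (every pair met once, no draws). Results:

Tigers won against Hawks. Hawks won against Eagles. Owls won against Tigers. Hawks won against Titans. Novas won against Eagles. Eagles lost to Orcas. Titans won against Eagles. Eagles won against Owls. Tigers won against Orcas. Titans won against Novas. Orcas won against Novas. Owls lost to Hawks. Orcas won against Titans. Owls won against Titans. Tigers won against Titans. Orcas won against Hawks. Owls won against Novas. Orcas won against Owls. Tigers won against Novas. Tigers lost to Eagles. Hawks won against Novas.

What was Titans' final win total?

2

Titans' results: beat Novas, Eagles; lost to Hawks, Owls, Orcas, Tigers.
That is 2 wins.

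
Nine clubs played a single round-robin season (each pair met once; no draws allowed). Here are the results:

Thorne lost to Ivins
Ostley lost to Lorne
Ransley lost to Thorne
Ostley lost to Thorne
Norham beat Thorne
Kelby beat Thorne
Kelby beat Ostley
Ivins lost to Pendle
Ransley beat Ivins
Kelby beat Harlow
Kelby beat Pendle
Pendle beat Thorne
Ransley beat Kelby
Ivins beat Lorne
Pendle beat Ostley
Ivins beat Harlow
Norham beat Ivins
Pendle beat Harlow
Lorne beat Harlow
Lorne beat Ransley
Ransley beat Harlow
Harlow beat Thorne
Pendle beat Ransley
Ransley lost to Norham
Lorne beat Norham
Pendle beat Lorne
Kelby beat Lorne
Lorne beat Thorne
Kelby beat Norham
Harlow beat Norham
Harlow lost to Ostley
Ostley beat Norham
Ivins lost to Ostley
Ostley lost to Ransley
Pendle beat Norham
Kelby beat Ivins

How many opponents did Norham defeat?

Norham's results: beat Ransley, Ivins, Thorne; lost to Pendle, Lorne, Ostley, Kelby, Harlow.
That is 3 wins.

3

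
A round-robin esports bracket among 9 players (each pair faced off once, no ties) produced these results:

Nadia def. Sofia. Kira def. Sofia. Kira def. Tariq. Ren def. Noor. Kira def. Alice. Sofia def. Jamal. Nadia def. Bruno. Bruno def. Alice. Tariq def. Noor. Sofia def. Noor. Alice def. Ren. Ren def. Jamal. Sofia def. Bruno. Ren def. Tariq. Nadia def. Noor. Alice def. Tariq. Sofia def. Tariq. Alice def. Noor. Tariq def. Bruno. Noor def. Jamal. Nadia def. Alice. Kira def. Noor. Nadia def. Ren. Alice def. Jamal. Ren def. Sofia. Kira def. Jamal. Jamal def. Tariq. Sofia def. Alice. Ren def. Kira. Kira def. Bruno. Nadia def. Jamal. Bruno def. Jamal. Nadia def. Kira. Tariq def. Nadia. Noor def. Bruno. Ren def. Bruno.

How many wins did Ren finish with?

6

Ren's results: beat Noor, Jamal, Sofia, Bruno, Kira, Tariq; lost to Alice, Nadia.
That is 6 wins.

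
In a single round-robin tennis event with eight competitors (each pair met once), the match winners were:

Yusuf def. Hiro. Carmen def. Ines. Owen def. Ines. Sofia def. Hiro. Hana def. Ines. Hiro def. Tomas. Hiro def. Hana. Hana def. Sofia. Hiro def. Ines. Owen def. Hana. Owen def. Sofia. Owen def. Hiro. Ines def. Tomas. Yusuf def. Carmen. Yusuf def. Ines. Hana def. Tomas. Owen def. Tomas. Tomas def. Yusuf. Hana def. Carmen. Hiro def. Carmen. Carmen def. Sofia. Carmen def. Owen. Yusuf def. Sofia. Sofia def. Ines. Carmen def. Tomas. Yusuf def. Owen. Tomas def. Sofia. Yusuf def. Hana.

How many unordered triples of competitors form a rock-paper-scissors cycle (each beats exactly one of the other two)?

11

Win totals: Hiro 4, Ines 1, Sofia 2, Tomas 2, Owen 5, Hana 4, Yusuf 6, Carmen 4.
A competitor with w wins dominates both others in C(w,2) triples; summing gives 6 + 0 + 1 + 1 + 10 + 6 + 15 + 6 = 45 transitive triples.
Total triples C(8,3) = 56, so cyclic triples = 56 − 45 = 11.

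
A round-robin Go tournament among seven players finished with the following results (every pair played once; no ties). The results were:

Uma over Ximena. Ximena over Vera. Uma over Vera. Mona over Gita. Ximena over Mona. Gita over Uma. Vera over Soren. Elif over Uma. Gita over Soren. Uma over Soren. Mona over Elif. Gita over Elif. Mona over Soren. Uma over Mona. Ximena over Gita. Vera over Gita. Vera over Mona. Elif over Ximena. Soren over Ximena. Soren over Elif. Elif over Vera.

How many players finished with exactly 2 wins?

1

Win totals: Uma 4, Elif 3, Vera 3, Mona 3, Ximena 3, Gita 3, Soren 2.
Exactly 2: Soren — 1 player.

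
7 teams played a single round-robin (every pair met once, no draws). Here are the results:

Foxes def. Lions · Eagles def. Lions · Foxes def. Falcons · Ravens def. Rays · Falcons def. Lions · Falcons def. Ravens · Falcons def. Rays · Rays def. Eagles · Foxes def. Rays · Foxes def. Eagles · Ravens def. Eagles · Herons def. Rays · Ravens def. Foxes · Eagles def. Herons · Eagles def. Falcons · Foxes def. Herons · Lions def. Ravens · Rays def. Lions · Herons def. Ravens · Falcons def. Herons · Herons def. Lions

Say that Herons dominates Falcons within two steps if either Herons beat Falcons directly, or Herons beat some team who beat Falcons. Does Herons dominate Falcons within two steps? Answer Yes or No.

No

Herons did not beat Falcons directly.
Herons beat Rays, Lions, Ravens, but each of them lost to Falcons. No two-step path.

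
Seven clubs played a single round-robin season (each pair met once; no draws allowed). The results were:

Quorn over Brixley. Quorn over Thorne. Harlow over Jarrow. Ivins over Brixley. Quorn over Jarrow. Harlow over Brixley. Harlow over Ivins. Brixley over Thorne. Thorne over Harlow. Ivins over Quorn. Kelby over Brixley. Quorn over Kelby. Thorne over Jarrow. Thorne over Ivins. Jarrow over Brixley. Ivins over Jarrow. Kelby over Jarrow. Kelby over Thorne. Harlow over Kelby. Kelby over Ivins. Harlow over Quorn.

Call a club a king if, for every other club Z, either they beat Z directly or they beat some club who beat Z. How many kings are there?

4

Quorn reaches everyone (king).
Harlow reaches everyone (king).
Kelby reaches everyone (king).
Jarrow cannot reach Quorn, Harlow, Kelby, Ivins in two steps.
Thorne reaches everyone (king).
Ivins cannot reach Harlow in two steps.
Brixley cannot reach Quorn, Kelby in two steps.
Kings: Quorn, Harlow, Kelby, Thorne — 4.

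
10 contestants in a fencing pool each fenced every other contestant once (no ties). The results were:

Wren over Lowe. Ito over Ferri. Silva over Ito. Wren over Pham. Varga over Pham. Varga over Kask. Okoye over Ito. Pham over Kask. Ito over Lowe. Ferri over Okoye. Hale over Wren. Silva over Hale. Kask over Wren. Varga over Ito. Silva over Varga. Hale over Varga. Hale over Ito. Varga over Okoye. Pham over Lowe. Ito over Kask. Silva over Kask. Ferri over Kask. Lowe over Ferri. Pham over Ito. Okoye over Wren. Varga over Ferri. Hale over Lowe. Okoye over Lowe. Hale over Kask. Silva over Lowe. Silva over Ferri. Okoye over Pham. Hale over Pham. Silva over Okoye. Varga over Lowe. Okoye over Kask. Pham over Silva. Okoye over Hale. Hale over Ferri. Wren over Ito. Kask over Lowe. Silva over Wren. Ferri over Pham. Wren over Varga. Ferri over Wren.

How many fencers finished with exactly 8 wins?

Win totals: Okoye 6, Hale 7, Silva 8, Ferri 4, Ito 3, Kask 2, Wren 4, Pham 4, Lowe 1, Varga 6.
Exactly 8: Silva — 1 fencer.

1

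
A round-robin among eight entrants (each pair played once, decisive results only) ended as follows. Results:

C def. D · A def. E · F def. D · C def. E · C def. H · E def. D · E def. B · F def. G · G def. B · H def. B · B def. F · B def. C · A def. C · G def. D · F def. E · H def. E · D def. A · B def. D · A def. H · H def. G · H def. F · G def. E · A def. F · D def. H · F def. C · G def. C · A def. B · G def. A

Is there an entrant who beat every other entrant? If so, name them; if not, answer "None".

Highest win total is G with 5 (out of 7 possible).
G lost to F, H, so no entrant went undefeated.

None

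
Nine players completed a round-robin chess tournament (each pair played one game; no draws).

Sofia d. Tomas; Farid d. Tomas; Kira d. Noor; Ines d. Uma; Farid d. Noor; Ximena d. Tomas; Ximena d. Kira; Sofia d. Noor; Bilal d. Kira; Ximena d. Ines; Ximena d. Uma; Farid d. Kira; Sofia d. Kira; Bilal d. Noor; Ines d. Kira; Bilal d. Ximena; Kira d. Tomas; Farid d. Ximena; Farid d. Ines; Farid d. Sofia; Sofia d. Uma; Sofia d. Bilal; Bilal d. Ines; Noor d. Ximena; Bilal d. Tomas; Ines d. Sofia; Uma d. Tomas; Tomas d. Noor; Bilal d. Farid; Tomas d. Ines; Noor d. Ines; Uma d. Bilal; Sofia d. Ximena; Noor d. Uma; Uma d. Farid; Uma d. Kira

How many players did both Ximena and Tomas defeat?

1

Ximena beat: Tomas, Uma, Ines, Kira.
Tomas beat: Noor, Ines.
Both beat: Ines — 1.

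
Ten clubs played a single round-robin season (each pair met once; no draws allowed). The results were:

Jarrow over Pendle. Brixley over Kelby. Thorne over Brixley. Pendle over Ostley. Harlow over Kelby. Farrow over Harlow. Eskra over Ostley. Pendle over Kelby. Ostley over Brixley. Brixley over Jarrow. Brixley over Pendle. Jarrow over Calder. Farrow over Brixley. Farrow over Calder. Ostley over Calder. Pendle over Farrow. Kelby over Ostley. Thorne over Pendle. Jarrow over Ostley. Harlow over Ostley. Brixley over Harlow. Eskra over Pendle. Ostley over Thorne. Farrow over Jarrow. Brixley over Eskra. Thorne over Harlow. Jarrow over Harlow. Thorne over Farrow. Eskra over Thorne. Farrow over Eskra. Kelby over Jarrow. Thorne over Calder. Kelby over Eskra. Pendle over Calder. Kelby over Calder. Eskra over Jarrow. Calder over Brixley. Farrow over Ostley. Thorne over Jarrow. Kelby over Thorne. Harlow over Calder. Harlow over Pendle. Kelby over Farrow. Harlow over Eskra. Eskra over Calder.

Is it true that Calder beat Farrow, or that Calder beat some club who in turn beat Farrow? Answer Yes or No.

Calder did not beat Farrow directly.
Calder beat Brixley, but each of them lost to Farrow. No two-step path.

No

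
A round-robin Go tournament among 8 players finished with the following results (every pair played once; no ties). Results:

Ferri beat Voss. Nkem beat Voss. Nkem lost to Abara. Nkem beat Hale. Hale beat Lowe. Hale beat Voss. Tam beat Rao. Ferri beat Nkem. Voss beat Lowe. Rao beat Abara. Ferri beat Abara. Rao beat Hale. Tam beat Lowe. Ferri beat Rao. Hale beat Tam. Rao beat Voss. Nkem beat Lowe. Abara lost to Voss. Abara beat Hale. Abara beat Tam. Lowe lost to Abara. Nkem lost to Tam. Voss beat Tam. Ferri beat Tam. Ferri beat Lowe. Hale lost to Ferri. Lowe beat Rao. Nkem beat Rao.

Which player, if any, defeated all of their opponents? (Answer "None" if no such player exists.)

Ferri

Ferri has 7 wins out of 7 opponents — a perfect record.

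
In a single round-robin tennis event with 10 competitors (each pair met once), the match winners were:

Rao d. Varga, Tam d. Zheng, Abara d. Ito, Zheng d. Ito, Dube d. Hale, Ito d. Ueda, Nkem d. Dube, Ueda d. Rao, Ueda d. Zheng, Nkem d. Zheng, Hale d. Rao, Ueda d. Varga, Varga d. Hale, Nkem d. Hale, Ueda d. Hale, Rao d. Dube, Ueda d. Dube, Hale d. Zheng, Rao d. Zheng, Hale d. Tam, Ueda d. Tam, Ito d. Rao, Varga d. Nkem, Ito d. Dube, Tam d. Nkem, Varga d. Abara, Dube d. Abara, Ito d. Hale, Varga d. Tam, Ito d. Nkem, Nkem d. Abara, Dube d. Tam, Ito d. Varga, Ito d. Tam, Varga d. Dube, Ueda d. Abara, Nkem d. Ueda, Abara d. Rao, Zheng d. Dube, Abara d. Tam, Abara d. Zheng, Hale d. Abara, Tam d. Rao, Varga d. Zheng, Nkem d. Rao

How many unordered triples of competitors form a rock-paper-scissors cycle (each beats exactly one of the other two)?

26

Win totals: Nkem 6, Zheng 2, Rao 3, Ueda 7, Varga 6, Ito 7, Tam 3, Dube 3, Hale 4, Abara 4.
A competitor with w wins dominates both others in C(w,2) triples; summing gives 15 + 1 + 3 + 21 + 15 + 21 + 3 + 3 + 6 + 6 = 94 transitive triples.
Total triples C(10,3) = 120, so cyclic triples = 120 − 94 = 26.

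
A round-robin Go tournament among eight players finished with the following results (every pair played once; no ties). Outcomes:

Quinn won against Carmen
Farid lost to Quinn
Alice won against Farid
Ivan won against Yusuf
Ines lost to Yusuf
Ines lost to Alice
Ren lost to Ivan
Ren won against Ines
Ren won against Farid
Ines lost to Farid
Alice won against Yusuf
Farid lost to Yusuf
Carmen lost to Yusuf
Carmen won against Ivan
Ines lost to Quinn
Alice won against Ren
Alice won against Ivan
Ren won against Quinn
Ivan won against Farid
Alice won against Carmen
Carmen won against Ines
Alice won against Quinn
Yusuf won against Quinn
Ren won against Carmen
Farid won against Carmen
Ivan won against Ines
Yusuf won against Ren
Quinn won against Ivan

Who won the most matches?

Alice

Win totals: Alice 7, Ivan 4, Ines 0, Yusuf 5, Ren 4, Quinn 4, Carmen 2, Farid 2.
Alice leads with 7 wins (next highest: 5).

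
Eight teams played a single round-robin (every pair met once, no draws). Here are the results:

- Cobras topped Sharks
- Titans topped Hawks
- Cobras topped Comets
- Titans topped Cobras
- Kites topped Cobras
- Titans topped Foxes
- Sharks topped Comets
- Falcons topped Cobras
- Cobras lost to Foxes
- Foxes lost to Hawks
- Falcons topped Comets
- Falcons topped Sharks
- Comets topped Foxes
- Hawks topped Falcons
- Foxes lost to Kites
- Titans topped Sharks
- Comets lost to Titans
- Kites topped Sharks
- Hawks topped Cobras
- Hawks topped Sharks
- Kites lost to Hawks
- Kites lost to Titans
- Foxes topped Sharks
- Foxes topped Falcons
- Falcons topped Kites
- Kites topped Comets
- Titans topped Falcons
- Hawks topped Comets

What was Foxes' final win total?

3

Foxes' results: beat Falcons, Cobras, Sharks; lost to Comets, Titans, Hawks, Kites.
That is 3 wins.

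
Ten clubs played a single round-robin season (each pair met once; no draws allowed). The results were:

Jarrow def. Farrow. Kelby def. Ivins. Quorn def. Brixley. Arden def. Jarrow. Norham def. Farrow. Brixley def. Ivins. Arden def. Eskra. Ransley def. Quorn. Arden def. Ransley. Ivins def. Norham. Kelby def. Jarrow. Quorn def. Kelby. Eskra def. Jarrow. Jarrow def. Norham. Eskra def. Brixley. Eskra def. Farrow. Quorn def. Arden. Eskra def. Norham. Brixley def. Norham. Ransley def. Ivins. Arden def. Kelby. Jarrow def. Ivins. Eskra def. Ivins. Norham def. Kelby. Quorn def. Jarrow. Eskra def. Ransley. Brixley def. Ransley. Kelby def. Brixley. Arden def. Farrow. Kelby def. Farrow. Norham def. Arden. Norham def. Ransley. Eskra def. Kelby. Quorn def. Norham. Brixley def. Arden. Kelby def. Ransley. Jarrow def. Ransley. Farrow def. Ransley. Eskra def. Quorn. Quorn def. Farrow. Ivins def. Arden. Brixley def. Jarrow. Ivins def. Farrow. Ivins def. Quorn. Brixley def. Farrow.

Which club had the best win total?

Eskra

Win totals: Norham 4, Ransley 2, Eskra 8, Jarrow 4, Arden 5, Quorn 6, Kelby 5, Brixley 6, Farrow 1, Ivins 4.
Eskra leads with 8 wins (next highest: 6).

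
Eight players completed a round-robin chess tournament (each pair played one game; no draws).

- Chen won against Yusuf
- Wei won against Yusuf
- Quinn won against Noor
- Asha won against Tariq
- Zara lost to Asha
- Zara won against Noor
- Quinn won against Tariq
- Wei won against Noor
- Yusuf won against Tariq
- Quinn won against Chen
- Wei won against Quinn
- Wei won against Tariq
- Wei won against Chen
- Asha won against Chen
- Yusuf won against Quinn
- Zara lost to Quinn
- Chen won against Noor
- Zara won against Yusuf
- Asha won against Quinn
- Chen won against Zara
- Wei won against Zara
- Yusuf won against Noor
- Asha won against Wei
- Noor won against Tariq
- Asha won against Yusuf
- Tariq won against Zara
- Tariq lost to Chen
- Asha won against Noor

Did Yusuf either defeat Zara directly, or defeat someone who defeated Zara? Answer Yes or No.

Yes

Yusuf did not beat Zara directly.
Yusuf beat Noor, Quinn, Tariq. Of those, Quinn beat Zara.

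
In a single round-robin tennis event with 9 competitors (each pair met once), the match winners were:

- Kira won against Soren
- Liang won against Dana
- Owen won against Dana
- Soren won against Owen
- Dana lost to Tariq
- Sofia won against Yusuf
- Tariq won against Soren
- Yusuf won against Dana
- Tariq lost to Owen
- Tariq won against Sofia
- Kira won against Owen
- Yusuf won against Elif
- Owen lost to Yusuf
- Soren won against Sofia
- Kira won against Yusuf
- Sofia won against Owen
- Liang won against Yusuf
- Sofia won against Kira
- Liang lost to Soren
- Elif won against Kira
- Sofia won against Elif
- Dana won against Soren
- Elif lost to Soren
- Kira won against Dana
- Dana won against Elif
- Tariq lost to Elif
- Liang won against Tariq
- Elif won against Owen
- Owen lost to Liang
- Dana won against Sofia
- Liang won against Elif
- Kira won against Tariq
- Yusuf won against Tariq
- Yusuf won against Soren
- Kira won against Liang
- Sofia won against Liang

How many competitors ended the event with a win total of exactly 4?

Win totals: Yusuf 5, Elif 3, Tariq 3, Soren 4, Kira 6, Dana 3, Liang 5, Sofia 5, Owen 2.
Exactly 4: Soren — 1 competitor.

1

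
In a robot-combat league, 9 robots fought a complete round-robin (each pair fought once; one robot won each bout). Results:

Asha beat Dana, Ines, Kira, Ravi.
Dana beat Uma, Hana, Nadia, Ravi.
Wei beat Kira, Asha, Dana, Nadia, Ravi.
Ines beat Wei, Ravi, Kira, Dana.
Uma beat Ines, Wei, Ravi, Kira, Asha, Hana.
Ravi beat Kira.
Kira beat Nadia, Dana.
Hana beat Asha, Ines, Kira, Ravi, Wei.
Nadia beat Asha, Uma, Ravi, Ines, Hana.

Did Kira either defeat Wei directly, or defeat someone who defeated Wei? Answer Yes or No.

Kira did not beat Wei directly.
Kira beat Dana, Nadia, but each of them lost to Wei. No two-step path.

No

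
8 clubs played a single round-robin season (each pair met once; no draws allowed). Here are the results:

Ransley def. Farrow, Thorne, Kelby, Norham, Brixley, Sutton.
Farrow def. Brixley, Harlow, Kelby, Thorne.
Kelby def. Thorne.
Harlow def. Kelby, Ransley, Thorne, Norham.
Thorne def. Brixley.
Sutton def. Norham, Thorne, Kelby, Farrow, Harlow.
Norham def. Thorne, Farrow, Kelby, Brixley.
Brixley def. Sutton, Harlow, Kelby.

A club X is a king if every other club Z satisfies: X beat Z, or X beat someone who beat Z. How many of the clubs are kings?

Norham cannot reach Ransley in two steps.
Sutton reaches everyone (king).
Harlow reaches everyone (king).
Thorne cannot reach Norham, Ransley, Farrow in two steps.
Ransley reaches everyone (king).
Kelby cannot reach Norham, Sutton, Harlow, Ransley, Farrow in two steps.
Farrow reaches everyone (king).
Brixley reaches everyone (king).
Kings: Sutton, Harlow, Ransley, Farrow, Brixley — 5.

5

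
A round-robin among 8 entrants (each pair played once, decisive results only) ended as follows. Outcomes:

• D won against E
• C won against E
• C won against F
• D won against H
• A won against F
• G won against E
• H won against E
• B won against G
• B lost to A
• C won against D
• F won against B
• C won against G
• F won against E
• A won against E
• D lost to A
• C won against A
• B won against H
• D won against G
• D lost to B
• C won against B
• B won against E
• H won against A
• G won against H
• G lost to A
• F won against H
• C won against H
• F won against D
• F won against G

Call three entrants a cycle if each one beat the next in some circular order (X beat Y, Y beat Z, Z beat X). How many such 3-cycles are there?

4

Win totals: A 5, B 4, C 7, D 3, E 0, F 5, G 2, H 2.
An entrant with w wins dominates both others in C(w,2) triples; summing gives 10 + 6 + 21 + 3 + 0 + 10 + 1 + 1 = 52 transitive triples.
Total triples C(8,3) = 56, so cyclic triples = 56 − 52 = 4.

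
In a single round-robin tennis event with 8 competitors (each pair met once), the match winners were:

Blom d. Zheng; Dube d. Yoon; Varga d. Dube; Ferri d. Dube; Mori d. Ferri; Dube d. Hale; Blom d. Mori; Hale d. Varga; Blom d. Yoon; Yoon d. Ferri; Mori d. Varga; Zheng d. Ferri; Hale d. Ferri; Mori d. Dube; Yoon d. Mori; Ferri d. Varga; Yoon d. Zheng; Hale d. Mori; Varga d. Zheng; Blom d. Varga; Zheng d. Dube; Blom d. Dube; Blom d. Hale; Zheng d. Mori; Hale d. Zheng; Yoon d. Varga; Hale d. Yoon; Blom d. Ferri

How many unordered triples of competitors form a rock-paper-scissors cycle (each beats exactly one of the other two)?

Win totals: Dube 2, Zheng 3, Mori 3, Yoon 4, Ferri 2, Hale 5, Varga 2, Blom 7.
A competitor with w wins dominates both others in C(w,2) triples; summing gives 1 + 3 + 3 + 6 + 1 + 10 + 1 + 21 = 46 transitive triples.
Total triples C(8,3) = 56, so cyclic triples = 56 − 46 = 10.

10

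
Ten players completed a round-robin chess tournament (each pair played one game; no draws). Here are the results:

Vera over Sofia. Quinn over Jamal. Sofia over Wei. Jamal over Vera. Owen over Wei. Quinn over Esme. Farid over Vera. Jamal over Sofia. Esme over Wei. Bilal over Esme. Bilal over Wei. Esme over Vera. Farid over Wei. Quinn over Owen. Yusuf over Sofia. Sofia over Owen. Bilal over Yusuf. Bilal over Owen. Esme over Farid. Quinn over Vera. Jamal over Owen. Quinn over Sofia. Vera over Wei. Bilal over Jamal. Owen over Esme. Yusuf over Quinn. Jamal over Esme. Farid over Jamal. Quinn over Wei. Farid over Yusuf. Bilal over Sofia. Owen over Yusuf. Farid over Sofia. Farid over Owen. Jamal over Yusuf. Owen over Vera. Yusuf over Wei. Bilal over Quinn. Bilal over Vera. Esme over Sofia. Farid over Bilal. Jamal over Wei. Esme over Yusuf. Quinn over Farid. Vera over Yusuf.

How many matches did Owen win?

Owen's results: beat Yusuf, Vera, Wei, Esme; lost to Jamal, Quinn, Sofia, Farid, Bilal.
That is 4 wins.

4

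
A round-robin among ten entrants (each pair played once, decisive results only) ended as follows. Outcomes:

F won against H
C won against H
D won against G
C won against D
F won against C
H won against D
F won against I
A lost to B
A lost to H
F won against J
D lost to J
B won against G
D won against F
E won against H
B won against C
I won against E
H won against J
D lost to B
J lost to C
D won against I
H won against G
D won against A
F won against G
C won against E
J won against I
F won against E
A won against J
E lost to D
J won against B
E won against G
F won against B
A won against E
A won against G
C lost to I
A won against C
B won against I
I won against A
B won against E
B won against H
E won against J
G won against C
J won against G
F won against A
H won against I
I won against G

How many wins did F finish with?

F's results: beat A, B, C, E, G, H, I, J; lost to D.
That is 8 wins.

8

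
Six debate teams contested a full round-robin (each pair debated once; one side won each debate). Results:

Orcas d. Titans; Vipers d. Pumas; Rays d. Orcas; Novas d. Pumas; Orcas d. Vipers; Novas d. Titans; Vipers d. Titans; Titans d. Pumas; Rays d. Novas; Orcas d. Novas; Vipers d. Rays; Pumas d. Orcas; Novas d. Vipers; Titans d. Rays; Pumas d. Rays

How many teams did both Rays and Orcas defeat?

Rays beat: Novas, Orcas.
Orcas beat: Novas, Vipers, Titans.
Both beat: Novas — 1.

1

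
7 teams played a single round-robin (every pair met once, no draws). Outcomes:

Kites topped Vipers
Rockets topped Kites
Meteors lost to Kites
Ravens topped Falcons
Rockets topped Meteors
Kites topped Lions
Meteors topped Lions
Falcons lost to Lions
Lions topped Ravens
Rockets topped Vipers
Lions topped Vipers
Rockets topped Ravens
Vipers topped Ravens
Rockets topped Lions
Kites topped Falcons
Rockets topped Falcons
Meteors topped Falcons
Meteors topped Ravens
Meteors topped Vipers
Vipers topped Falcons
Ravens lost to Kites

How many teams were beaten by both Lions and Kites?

3

Lions beat: Falcons, Vipers, Ravens.
Kites beat: Falcons, Vipers, Ravens, Lions, Meteors.
Both beat: Falcons, Vipers, Ravens — 3.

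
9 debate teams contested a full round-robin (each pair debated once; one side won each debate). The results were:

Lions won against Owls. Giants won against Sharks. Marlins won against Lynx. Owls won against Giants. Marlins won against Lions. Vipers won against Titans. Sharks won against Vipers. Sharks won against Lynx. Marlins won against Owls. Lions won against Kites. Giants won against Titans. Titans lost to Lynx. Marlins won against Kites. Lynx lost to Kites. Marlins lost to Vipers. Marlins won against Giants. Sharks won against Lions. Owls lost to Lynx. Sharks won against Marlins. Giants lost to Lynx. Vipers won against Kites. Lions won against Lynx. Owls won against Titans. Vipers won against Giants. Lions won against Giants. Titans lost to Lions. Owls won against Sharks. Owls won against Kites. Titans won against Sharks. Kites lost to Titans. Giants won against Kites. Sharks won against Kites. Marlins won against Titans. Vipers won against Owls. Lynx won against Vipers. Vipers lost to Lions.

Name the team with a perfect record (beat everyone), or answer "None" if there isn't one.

Highest win total is Marlins with 6 (out of 8 possible).
Marlins lost to Sharks, Vipers, so no team went undefeated.

None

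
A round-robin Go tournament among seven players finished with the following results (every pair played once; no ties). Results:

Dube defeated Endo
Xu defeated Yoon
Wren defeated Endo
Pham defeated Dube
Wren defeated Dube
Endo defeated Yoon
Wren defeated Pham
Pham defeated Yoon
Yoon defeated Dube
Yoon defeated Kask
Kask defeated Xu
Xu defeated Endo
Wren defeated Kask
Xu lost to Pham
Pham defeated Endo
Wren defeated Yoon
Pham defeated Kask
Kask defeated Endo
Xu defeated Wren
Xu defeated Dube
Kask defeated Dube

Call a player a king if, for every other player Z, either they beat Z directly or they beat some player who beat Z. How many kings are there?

3

Wren reaches everyone (king).
Xu reaches everyone (king).
Pham reaches everyone (king).
Endo cannot reach Wren, Xu, Pham in two steps.
Yoon cannot reach Wren, Pham in two steps.
Dube cannot reach Wren, Xu, Pham, Kask in two steps.
Kask cannot reach Pham in two steps.
Kings: Wren, Xu, Pham — 3.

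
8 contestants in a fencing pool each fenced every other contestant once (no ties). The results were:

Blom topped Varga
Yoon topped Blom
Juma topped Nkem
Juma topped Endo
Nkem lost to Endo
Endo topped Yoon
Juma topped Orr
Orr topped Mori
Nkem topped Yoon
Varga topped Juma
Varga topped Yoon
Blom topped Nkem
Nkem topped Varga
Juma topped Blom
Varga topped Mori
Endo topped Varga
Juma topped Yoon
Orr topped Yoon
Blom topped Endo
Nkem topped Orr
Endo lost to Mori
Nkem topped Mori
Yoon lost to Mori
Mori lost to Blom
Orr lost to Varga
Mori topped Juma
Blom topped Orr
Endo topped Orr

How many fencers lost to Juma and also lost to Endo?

Juma beat: Yoon, Endo, Blom, Nkem, Orr.
Endo beat: Yoon, Varga, Nkem, Orr.
Both beat: Yoon, Nkem, Orr — 3.

3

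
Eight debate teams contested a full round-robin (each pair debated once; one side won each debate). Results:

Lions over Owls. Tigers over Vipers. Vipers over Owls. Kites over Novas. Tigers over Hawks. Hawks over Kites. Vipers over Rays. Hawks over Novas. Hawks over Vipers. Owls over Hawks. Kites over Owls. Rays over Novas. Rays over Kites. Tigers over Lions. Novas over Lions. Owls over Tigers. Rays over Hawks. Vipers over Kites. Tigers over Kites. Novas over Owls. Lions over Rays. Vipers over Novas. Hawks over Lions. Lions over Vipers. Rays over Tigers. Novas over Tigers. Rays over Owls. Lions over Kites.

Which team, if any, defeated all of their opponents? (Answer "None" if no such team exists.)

Highest win total is Rays with 5 (out of 7 possible).
Rays lost to Vipers, Lions, so no team went undefeated.

None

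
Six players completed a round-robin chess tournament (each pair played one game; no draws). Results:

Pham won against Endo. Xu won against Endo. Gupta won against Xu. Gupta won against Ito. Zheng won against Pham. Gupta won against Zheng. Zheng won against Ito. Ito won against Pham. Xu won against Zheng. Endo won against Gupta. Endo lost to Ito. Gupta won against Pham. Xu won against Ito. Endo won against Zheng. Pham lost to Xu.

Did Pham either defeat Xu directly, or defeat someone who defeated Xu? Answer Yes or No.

Pham did not beat Xu directly.
Pham beat Endo, but each of them lost to Xu. No two-step path.

No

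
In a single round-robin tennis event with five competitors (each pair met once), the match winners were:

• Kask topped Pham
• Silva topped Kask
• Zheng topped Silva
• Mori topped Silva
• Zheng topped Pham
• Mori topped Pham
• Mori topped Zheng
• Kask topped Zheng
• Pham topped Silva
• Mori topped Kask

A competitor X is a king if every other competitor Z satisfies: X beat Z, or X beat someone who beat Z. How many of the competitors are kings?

Kask cannot reach Mori in two steps.
Silva cannot reach Mori in two steps.
Zheng cannot reach Mori in two steps.
Pham cannot reach Zheng, Mori in two steps.
Mori reaches everyone (king).
Kings: Mori — 1.

1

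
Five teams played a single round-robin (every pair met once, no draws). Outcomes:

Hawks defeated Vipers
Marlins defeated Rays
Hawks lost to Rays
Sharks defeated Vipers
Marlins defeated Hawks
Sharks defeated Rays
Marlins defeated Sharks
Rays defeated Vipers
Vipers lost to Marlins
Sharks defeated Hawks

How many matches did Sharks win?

3

Sharks' results: beat Rays, Hawks, Vipers; lost to Marlins.
That is 3 wins.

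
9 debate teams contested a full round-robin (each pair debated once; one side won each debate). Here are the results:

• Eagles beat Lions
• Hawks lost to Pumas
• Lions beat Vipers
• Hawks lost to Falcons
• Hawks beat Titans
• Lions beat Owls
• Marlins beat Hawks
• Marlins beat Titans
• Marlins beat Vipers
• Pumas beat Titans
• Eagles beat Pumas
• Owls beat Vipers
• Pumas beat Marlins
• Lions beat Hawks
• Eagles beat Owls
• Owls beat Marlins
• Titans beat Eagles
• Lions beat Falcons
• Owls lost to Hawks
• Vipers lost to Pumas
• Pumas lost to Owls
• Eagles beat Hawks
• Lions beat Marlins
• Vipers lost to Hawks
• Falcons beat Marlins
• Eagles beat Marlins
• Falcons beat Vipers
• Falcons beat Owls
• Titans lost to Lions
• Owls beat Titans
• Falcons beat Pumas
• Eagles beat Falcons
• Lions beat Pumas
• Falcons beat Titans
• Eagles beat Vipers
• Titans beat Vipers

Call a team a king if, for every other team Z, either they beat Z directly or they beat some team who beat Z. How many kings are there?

Owls cannot reach Falcons, Lions in two steps.
Vipers cannot reach Owls, Titans, Hawks, Falcons, Lions, Eagles, Pumas, Marlins in two steps.
Titans reaches everyone (king).
Hawks cannot reach Falcons, Lions in two steps.
Falcons cannot reach Lions in two steps.
Lions reaches everyone (king).
Eagles reaches everyone (king).
Pumas cannot reach Falcons, Lions in two steps.
Marlins cannot reach Falcons, Lions, Pumas in two steps.
Kings: Titans, Lions, Eagles — 3.

3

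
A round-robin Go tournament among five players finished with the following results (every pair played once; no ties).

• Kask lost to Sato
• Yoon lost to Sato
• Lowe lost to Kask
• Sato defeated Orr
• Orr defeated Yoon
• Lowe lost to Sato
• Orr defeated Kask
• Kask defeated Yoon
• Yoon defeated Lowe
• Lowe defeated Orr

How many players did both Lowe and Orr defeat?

0

Lowe beat: Orr.
Orr beat: Kask, Yoon.
No one was beaten by both.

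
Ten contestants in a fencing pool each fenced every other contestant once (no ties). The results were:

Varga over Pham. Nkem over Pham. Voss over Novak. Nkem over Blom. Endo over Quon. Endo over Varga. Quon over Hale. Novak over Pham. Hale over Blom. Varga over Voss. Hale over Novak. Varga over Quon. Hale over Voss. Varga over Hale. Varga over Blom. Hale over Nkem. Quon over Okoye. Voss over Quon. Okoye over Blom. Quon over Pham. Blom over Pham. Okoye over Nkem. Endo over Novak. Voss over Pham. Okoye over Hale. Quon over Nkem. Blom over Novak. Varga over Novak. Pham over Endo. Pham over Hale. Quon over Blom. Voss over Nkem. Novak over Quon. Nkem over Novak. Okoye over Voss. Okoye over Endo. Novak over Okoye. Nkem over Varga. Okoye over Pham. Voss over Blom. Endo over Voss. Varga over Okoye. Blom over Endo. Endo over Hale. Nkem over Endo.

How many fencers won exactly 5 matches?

4

Win totals: Nkem 5, Hale 4, Okoye 6, Endo 5, Pham 2, Voss 5, Novak 3, Blom 3, Varga 7, Quon 5.
Exactly 5: Nkem, Endo, Voss, Quon — 4 fencers.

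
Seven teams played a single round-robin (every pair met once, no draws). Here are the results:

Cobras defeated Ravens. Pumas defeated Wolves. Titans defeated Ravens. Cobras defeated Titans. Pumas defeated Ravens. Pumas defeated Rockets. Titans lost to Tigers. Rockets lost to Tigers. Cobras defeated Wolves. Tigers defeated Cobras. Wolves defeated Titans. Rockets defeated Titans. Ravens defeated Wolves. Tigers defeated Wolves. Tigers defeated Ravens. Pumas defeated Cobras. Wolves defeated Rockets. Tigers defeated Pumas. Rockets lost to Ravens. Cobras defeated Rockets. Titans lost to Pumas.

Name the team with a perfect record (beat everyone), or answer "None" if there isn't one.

Tigers has 6 wins out of 6 opponents — a perfect record.

Tigers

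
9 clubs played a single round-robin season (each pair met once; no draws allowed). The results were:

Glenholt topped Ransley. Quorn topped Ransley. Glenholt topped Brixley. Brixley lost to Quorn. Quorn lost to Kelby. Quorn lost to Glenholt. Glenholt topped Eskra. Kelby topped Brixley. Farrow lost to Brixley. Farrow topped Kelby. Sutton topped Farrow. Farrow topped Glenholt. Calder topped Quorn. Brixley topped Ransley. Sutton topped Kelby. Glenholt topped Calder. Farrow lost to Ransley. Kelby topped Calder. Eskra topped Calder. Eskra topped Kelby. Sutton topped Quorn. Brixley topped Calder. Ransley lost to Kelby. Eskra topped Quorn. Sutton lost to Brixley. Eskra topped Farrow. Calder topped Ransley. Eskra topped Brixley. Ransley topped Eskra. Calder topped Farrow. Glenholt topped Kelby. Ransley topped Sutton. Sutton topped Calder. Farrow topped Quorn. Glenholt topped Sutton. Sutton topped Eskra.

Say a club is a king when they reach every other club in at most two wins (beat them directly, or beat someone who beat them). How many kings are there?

7

Brixley reaches everyone (king).
Farrow reaches everyone (king).
Glenholt reaches everyone (king).
Kelby cannot reach Glenholt in two steps.
Calder reaches everyone (king).
Quorn cannot reach Glenholt, Kelby in two steps.
Eskra reaches everyone (king).
Sutton reaches everyone (king).
Ransley reaches everyone (king).
Kings: Brixley, Farrow, Glenholt, Calder, Eskra, Sutton, Ransley — 7.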